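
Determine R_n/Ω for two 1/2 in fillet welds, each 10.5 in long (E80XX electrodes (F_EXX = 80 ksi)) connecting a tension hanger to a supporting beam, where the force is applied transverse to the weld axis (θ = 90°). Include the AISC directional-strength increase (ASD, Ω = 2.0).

t_e = 0.707 × 0.5 = 0.3535 in; A_we = 0.3535 × 21 = 7.423 in².
Directional factor: 1.0 + 0.5 sin^1.5(90°) = 1.5.
F_nw = 0.6 × 80 × 1.5 = 72 ksi.
R_n/Ω = (72 × 7.423) / 2.0 = 267.2 kip.

R_n/Ω ≈ 267 kip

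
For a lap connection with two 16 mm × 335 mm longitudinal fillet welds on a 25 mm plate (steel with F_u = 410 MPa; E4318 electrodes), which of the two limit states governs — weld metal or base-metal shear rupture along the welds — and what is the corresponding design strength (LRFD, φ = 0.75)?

E43XX → F_EXX = 430 MPa.
t_e = 0.707 × 16 = 11.31 mm; L = 670 mm.
Weld metal: φR_n = 0.75 × 0.6 × 430 × 11.31 × 670 × 10⁻³ = 1467 kN.
Base metal (shear rupture): φR_n = 0.75 × 0.6 × 410 × 25 × 670 × 10⁻³ = 3090 kN.
Governing: weld metal.

φR_n ≈ 1470 kN (weld metal governs)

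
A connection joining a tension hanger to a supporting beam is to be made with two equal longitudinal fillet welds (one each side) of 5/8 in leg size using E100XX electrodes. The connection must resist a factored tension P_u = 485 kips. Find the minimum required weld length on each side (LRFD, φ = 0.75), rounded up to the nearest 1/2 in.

E100XX → F_EXX = 100 ksi.
Throat t_e = 0.707 × 0.625 = 0.4419 in.
φr_n = 0.75 × 0.6 × 100 × 0.4419 = 19.88 kips/in.
L_req = P_u / φr_n = 485 / 19.88 = 24.39 in total.
Per side: 24.39 / 2 = 12.2 in.
Round up → use L = 12.5 in on each side.

L = 12.5 in on each side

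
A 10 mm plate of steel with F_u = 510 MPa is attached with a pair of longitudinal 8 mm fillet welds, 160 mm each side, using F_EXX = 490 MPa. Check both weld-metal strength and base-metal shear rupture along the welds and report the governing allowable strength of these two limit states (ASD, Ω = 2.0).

R_n/Ω ≈ 266 kN (weld metal governs)

t_e = 0.707 × 8 = 5.656 mm; L = 320 mm.
Weld metal: R_n/Ω = (1/2.0) × 0.6 × 490 × 5.656 × 320 × 10⁻³ = 266.1 kN.
Base metal (shear rupture): R_n/Ω = (1/2.0) × 0.6 × 510 × 10 × 320 × 10⁻³ = 489.6 kN.
Governing: weld metal.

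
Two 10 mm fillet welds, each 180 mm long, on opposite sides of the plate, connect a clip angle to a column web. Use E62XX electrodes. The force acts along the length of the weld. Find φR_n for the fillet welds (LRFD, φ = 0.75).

E62XX → F_EXX = 620 MPa.
Effective throat t_e = 0.707 × 10 = 7.07 mm.
Total length L = 360 mm; A_we = 7.07 × 360 = 2545 mm².
F_nw = 0.6 F_EXX = 0.6 × 620 = 372 MPa.
φR_n = 0.75 × 372 × 2545 × 10⁻³ = 710.1 kN.

φR_n ≈ 710 kN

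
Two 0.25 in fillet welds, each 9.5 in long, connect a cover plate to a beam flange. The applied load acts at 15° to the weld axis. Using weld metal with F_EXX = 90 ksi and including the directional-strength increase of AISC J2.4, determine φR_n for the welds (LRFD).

φR_n ≈ 145 kip

t_e = 0.707 × 0.25 = 0.1767 in; A_we = 0.1767 × 19 = 3.358 in².
Directional factor: 1.0 + 0.5 sin^1.5(15°) = 1.066.
F_nw = 0.6 × 90 × 1.066 = 57.56 ksi.
φR_n = 0.75 × 57.56 × 3.358 = 145 kip.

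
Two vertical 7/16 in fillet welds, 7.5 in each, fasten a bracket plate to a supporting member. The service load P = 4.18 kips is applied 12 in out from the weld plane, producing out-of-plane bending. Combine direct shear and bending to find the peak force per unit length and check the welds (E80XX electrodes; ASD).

E80XX → F_EXX = 80 ksi.
L_w = 2 × 7.5 = 15 in; section modulus (unit throat) S = 2 × L²/6 = 18.75 in².
Direct shear f_v = P/L_w = 4.18/15 = 0.2787 kip/in.
Moment M = P × e = 4.18 × 12 = 50.16 kip·in; bending f_b = M/S = 2.675 kip/in.
f_max = √(f_v² + f_b²) = √(0.2787² + 2.675²) = 2.69 kip/in.
r_n/Ω = (1/2.0) × 0.6 × 80 × (0.707 × 0.4375) = 7.423 kip/in → adequate.

f_max ≈ 2.69 kip/in; adequate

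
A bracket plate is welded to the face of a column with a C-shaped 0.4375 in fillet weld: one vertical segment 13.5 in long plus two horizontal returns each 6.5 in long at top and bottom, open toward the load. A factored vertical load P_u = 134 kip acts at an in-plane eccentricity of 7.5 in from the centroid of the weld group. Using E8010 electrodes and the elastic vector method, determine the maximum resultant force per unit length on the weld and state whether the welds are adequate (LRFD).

f_max ≈ 12.8 kip/in; NOT adequate

E80XX → F_EXX = 80 ksi.
Total weld length L_w = 26.5 in. Treat welds as unit-width lines.
Centroid: x̄ = 2×6.5×3.25 / 26.5 = 1.594 in from the vertical weld.
Polar moment about centroid: J = I_x + I_y = [13.5³/12 + 2×6.5×6.75²] + [13.5×1.594² + 2(6.5³/12 + 6.5×1.656²)] = 913.1 in³.
Direct shear f_v = P/L_w = 134 / 26.5 = 5.057 kip/in (vertical).
Torsion M = P·e = 134 × 7.5 = 1005 kip·in.
Critical point at (x, y) = (4.906, 6.75) from centroid. f_tx = M·y/J = 7.43 kip/in; f_ty = M·x/J = 5.4 kip/in.
Resultant f_max = √[f_tx² + (f_v + f_ty)²] = √[7.43² + (5.057 + 5.4)²] = 12.83 kip/in.
Capacity per unit length: φr_n = 0.75 × 0.6 × 80 × (0.707 × 0.4375) = 11.14 kip/in.
12.83 > 11.14 → NOT adequate.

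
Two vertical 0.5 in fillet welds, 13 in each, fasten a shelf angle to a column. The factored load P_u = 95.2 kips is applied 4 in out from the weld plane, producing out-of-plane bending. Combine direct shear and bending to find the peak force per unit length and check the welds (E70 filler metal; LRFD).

E70XX → F_EXX = 70 ksi.
L_w = 2 × 13 = 26 in; section modulus (unit throat) S = 2 × L²/6 = 56.33 in².
Direct shear f_v = P/L_w = 95.2/26 = 3.662 kip/in.
Moment M = P × e = 95.2 × 4 = 380.8 kip·in; bending f_b = M/S = 6.76 kip/in.
f_max = √(f_v² + f_b²) = √(3.662² + 6.76²) = 7.688 kip/in.
φr_n = 0.75 × 0.6 × 70 × (0.707 × 0.5) = 11.14 kip/in → adequate.

f_max ≈ 7.69 kip/in; adequate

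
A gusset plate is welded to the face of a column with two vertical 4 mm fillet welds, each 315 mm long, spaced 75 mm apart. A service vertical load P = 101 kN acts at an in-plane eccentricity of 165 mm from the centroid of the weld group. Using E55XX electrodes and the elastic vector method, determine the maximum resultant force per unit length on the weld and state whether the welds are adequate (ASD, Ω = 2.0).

f_max ≈ 505 N/mm; NOT adequate

E55XX → F_EXX = 550 MPa.
Total weld length L_w = 630 mm. Treat welds as unit-width lines.
Polar moment about centroid: J = 2[d³/12 + d(b/2)²] = 2[315³/12 + 315×37.5²] = 6095000 mm³.
Direct shear f_v = P/L_w = 101×10³ / 630 = 160.3 N/mm (vertical).
Torsion M = P·e = 101×10³ × 165 = 16665000 N·mm.
Critical point at (x, y) = (37.5, 157.5) from centroid. f_tx = M·y/J = 430.6 N/mm; f_ty = M·x/J = 102.5 N/mm.
Resultant f_max = √[f_tx² + (f_v + f_ty)²] = √[430.6² + (160.3 + 102.5)²] = 504.5 N/mm.
Capacity per unit length: r_n/Ω = (1/2.0) × 0.6 × 550 × (0.707 × 4) = 466.6 N/mm.
504.5 > 466.6 → NOT adequate.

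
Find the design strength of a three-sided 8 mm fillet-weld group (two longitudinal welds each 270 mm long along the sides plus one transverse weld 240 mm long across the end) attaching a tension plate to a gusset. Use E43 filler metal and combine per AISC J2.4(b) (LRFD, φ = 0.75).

E43XX → F_EXX = 430 MPa.
t_e = 0.707 × 8 = 5.656 mm.
R_nwl = 0.6 × 430 × 5.656 × 540 × 10⁻³ = 788 kN (longitudinal, 2 welds).
R_nwt = 0.6 × 430 × 5.656 × 240 × 10⁻³ = 350.2 kN (transverse, base value).
(i) R_nwl + R_nwt = 1138 kN; (ii) 0.85 R_nwl + 1.5 R_nwt = 1195 kN.
R_n = max = 1195 kN [governs: (ii)]; φR_n = 896.3 kN.

φR_n ≈ 896 kN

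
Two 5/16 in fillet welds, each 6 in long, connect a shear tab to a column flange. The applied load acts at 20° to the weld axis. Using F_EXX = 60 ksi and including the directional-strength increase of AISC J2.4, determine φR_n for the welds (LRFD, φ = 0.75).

t_e = 0.707 × 0.3125 = 0.2209 in; A_we = 0.2209 × 12 = 2.651 in².
Directional factor: 1.0 + 0.5 sin^1.5(20°) = 1.1.
F_nw = 0.6 × 60 × 1.1 = 39.6 ksi.
φR_n = 0.75 × 39.6 × 2.651 = 78.74 kip.

φR_n ≈ 78.7 kip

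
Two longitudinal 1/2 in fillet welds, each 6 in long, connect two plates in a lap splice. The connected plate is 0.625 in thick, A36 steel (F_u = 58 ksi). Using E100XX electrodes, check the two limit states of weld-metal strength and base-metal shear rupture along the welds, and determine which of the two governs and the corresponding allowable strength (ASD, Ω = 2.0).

R_n/Ω ≈ 127 kips (weld metal governs)

E100XX → F_EXX = 100 ksi.
t_e = 0.707 × 0.5 = 0.3535 in; L = 12 in.
Weld metal: R_n/Ω = (1/2.0) × 0.6 × 100 × 0.3535 × 12 = 127.3 kips.
Base metal (shear rupture): R_n/Ω = (1/2.0) × 0.6 × 58 × 0.625 × 12 = 130.5 kips.
Governing: weld metal.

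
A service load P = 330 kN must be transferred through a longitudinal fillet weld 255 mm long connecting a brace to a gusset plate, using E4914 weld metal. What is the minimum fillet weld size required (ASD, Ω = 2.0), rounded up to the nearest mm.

w = 13 mm

E49XX → F_EXX = 490 MPa.
Total weld length L = 255 mm.
Required throat t_e = P × Ω / (0.6 F_EXX × L) = 330 × 2.0 / (0.6 × 490 × 255 × 10⁻³) = 8.804 mm.
Required leg w = t_e / 0.707 = 12.45 mm → use 13 mm.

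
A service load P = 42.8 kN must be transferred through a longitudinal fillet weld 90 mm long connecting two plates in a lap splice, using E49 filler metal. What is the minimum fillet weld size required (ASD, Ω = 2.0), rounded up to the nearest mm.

E49XX → F_EXX = 490 MPa.
Total weld length L = 90 mm.
Required throat t_e = P × Ω / (0.6 F_EXX × L) = 42.8 × 2.0 / (0.6 × 490 × 90 × 10⁻³) = 3.235 mm.
Required leg w = t_e / 0.707 = 4.576 mm → use 5 mm.

w = 5 mm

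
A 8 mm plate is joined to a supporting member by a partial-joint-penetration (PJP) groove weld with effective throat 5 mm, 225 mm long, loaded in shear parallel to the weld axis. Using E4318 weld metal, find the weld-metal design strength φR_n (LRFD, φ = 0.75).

E43XX → F_EXX = 430 MPa.
Effective throat (given) t_e = 5 mm.
A_we = 5 × 225 = 1125 mm².
F_nw = 0.6 F_EXX = 258 MPa.
φR_n = 0.75 × 258 × 1125 × 10⁻³ = 217.7 kN.

φR_n ≈ 218 kN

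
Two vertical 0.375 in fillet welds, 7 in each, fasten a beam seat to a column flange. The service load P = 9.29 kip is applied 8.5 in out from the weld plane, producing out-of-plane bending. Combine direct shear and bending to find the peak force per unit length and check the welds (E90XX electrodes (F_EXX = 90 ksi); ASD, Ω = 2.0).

f_max ≈ 4.88 kip/in; adequate

L_w = 2 × 7 = 14 in; section modulus (unit throat) S = 2 × L²/6 = 16.33 in².
Direct shear f_v = P/L_w = 9.29/14 = 0.6636 kip/in.
Moment M = P × e = 9.29 × 8.5 = 78.965 kip·in; bending f_b = M/S = 4.835 kip/in.
f_max = √(f_v² + f_b²) = √(0.6636² + 4.835²) = 4.88 kip/in.
r_n/Ω = (1/2.0) × 0.6 × 90 × (0.707 × 0.375) = 7.158 kip/in → adequate.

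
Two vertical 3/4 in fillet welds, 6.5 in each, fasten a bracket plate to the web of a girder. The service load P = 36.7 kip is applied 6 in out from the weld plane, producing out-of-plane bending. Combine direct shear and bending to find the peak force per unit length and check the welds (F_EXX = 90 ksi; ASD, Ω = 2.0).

f_max ≈ 15.9 kip/in; NOT adequate

L_w = 2 × 6.5 = 13 in; section modulus (unit throat) S = 2 × L²/6 = 14.08 in².
Direct shear f_v = P/L_w = 36.7/13 = 2.823 kip/in.
Moment M = P × e = 36.7 × 6 = 220.2 kip·in; bending f_b = M/S = 15.64 kip/in.
f_max = √(f_v² + f_b²) = √(2.823² + 15.64²) = 15.89 kip/in.
r_n/Ω = (1/2.0) × 0.6 × 90 × (0.707 × 0.75) = 14.32 kip/in → NOT adequate.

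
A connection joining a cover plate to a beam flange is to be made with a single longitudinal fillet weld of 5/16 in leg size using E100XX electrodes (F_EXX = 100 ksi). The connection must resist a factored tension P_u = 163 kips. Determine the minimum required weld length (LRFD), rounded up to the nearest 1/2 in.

L = 16.5 in

Throat t_e = 0.707 × 0.3125 = 0.2209 in.
φr_n = 0.75 × 0.6 × 100 × 0.2209 = 9.942 kips/in.
L_req = P_u / φr_n = 163 / 9.942 = 16.39 in total.
Round up → use L = 16.5 in.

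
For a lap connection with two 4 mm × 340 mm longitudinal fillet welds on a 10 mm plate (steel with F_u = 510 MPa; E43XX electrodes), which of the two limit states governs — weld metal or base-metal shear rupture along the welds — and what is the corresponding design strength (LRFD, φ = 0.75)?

φR_n ≈ 372 kN (weld metal governs)

E43XX → F_EXX = 430 MPa.
t_e = 0.707 × 4 = 2.828 mm; L = 680 mm.
Weld metal: φR_n = 0.75 × 0.6 × 430 × 2.828 × 680 × 10⁻³ = 372.1 kN.
Base metal (shear rupture): φR_n = 0.75 × 0.6 × 510 × 10 × 680 × 10⁻³ = 1561 kN.
Governing: weld metal.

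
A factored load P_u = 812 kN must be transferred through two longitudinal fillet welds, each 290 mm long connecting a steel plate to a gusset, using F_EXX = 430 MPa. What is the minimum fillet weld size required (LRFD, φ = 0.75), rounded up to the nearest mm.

Total weld length L = 580 mm.
Required throat t_e = P_u / (φ × 0.6 F_EXX × L) = 812 / (0.75 × 0.6 × 430 × 580 × 10⁻³) = 7.235 mm.
Required leg w = t_e / 0.707 = 10.23 mm → use 11 mm.

w = 11 mm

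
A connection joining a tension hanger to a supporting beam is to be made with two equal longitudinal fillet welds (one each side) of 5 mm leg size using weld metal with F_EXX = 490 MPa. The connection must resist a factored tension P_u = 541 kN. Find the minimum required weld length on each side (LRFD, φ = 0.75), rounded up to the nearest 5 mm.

L = 350 mm on each side

Throat t_e = 0.707 × 5 = 3.535 mm.
φr_n = 0.75 × 0.6 × 490 × 3.535 × 10⁻³ = 0.7795 kN/mm.
L_req = P_u / φr_n = 541 / 0.7795 = 694.1 mm total.
Per side: 694.1 / 2 = 347 mm.
Round up → use L = 350 mm on each side.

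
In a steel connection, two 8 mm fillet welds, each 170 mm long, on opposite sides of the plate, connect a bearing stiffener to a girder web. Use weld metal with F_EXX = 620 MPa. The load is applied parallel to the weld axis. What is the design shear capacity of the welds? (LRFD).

φR_n ≈ 537 kN

Effective throat t_e = 0.707 × 8 = 5.656 mm.
Total length L = 340 mm; A_we = 5.656 × 340 = 1923 mm².
F_nw = 0.6 F_EXX = 0.6 × 620 = 372 MPa.
φR_n = 0.75 × 372 × 1923 × 10⁻³ = 536.5 kN.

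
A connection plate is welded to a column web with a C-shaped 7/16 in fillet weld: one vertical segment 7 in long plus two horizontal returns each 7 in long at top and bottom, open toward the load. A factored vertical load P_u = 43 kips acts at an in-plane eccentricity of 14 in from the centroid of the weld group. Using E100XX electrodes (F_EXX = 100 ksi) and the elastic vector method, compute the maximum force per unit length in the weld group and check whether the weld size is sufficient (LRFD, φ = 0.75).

f_max ≈ 12.9 kip/in; adequate

Total weld length L_w = 21 in. Treat welds as unit-width lines.
Centroid: x̄ = 2×7×3.5 / 21 = 2.333 in from the vertical weld.
Polar moment about centroid: J = I_x + I_y = [7³/12 + 2×7×3.5²] + [7×2.333² + 2(7³/12 + 7×1.167²)] = 314.4 in³.
Direct shear f_v = P/L_w = 43 / 21 = 2.048 kip/in (vertical).
Torsion M = P·e = 43 × 14 = 602 kip·in.
Critical point at (x, y) = (4.667, 3.5) from centroid. f_tx = M·y/J = 6.701 kip/in; f_ty = M·x/J = 8.935 kip/in.
Resultant f_max = √[f_tx² + (f_v + f_ty)²] = √[6.701² + (2.048 + 8.935)²] = 12.87 kip/in.
Capacity per unit length: φr_n = 0.75 × 0.6 × 100 × (0.707 × 0.4375) = 13.92 kip/in.
12.87 ≤ 13.92 → adequate.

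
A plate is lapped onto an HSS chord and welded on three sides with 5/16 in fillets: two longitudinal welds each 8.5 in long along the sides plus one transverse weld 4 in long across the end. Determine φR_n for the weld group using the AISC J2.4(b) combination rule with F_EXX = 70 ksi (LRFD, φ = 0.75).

t_e = 0.707 × 0.3125 = 0.2209 in.
R_nwl = 0.6 × 70 × 0.2209 × 17 = 157.7 kip (longitudinal, 2 welds).
R_nwt = 0.6 × 70 × 0.2209 × 4 = 37.12 kip (transverse, base value).
(i) R_nwl + R_nwt = 194.9 kip; (ii) 0.85 R_nwl + 1.5 R_nwt = 189.8 kip.
R_n = max = 194.9 kip [governs: (i)]; φR_n = 146.2 kip.

φR_n ≈ 146 kip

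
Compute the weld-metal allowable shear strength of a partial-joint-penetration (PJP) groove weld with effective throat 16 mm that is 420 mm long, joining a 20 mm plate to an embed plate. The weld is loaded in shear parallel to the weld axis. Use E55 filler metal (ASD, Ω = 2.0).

E55XX → F_EXX = 550 MPa.
Effective throat (given) t_e = 16 mm.
A_we = 16 × 420 = 6720 mm².
F_nw = 0.6 F_EXX = 330 MPa.
R_n/Ω = (330 × 6720) / 2.0 × 10⁻³ = 1109 kN.

R_n/Ω ≈ 1110 kN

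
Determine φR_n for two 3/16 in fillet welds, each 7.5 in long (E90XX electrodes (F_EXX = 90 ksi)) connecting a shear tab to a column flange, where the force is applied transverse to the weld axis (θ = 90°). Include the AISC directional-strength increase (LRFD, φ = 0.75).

t_e = 0.707 × 0.1875 = 0.1326 in; A_we = 0.1326 × 15 = 1.988 in².
Directional factor: 1.0 + 0.5 sin^1.5(90°) = 1.5.
F_nw = 0.6 × 90 × 1.5 = 81 ksi.
φR_n = 0.75 × 81 × 1.988 = 120.8 kip.

φR_n ≈ 121 kip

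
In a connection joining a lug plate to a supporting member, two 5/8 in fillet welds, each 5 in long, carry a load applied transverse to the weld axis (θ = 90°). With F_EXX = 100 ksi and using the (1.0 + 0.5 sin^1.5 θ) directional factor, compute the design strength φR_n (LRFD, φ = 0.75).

t_e = 0.707 × 0.625 = 0.4419 in; A_we = 0.4419 × 10 = 4.419 in².
Directional factor: 1.0 + 0.5 sin^1.5(90°) = 1.5.
F_nw = 0.6 × 100 × 1.5 = 90 ksi.
φR_n = 0.75 × 90 × 4.419 = 298.3 kip.

φR_n ≈ 298 kip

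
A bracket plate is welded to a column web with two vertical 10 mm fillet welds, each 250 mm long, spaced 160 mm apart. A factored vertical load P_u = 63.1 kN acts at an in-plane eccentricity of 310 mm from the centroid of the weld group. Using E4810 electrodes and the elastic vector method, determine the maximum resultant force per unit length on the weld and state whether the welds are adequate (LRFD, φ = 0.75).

E48XX → F_EXX = 480 MPa.
Total weld length L_w = 500 mm. Treat welds as unit-width lines.
Polar moment about centroid: J = 2[d³/12 + d(b/2)²] = 2[250³/12 + 250×80²] = 5804000 mm³.
Direct shear f_v = P/L_w = 63.1×10³ / 500 = 126.2 N/mm (vertical).
Torsion M = P·e = 63.1×10³ × 310 = 19561000 N·mm.
Critical point at (x, y) = (80, 125) from centroid. f_tx = M·y/J = 421.3 N/mm; f_ty = M·x/J = 269.6 N/mm.
Resultant f_max = √[f_tx² + (f_v + f_ty)²] = √[421.3² + (126.2 + 269.6)²] = 578 N/mm.
Capacity per unit length: φr_n = 0.75 × 0.6 × 480 × (0.707 × 10) = 1527 N/mm.
578 ≤ 1527 → adequate.

f_max ≈ 578 N/mm; adequate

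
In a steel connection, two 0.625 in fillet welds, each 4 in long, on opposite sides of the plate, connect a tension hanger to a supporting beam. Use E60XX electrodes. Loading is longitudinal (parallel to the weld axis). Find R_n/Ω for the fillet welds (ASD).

R_n/Ω ≈ 63.6 kips

E60XX → F_EXX = 60 ksi.
Effective throat t_e = 0.707 × 0.625 = 0.4419 in.
Total length L = 8 in; A_we = 0.4419 × 8 = 3.535 in².
F_nw = 0.6 F_EXX = 0.6 × 60 = 36 ksi.
R_n = 36 × 3.535 = 127.3 kips; R_n/Ω = 127.3/2.0 = 63.63 kips.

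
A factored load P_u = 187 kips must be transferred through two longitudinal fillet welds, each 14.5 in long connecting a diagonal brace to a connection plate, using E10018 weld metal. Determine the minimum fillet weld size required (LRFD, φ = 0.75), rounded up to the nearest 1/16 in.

E100XX → F_EXX = 100 ksi.
Total weld length L = 29 in.
Required throat t_e = P_u / (φ × 0.6 F_EXX × L) = 187 / (0.75 × 0.6 × 100 × 29) = 0.1433 in.
Required leg w = t_e / 0.707 = 0.2027 in → use 1/4 in.

w = 1/4 in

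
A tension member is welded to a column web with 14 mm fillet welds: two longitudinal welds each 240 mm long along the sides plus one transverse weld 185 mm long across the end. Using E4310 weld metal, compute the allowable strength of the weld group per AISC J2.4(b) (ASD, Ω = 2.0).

E43XX → F_EXX = 430 MPa.
t_e = 0.707 × 14 = 9.898 mm.
R_nwl = 0.6 × 430 × 9.898 × 480 × 10⁻³ = 1226 kN (longitudinal, 2 welds).
R_nwt = 0.6 × 430 × 9.898 × 185 × 10⁻³ = 472.4 kN (transverse, base value).
(i) R_nwl + R_nwt = 1698 kN; (ii) 0.85 R_nwl + 1.5 R_nwt = 1751 kN.
R_n = max = 1751 kN [governs: (ii)]; R_n/Ω = 875.3 kN.

R_n/Ω ≈ 875 kN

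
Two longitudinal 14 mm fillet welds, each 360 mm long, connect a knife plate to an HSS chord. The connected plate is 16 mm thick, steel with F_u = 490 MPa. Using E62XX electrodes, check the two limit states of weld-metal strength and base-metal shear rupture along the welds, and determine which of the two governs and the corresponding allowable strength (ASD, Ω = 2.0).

R_n/Ω ≈ 1330 kN (weld metal governs)

E62XX → F_EXX = 620 MPa.
t_e = 0.707 × 14 = 9.898 mm; L = 720 mm.
Weld metal: R_n/Ω = (1/2.0) × 0.6 × 620 × 9.898 × 720 × 10⁻³ = 1326 kN.
Base metal (shear rupture): R_n/Ω = (1/2.0) × 0.6 × 490 × 16 × 720 × 10⁻³ = 1693 kN.
Governing: weld metal.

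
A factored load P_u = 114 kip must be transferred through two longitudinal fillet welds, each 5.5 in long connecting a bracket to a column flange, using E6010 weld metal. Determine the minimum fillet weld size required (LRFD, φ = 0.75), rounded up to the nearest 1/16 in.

w = 9/16 in

E60XX → F_EXX = 60 ksi.
Total weld length L = 11 in.
Required throat t_e = P_u / (φ × 0.6 F_EXX × L) = 114 / (0.75 × 0.6 × 60 × 11) = 0.3838 in.
Required leg w = t_e / 0.707 = 0.5429 in → use 9/16 in.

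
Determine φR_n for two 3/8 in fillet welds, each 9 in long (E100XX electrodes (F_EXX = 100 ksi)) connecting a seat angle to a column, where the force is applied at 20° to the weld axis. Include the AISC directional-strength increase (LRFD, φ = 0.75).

φR_n ≈ 236 kip

t_e = 0.707 × 0.375 = 0.2651 in; A_we = 0.2651 × 18 = 4.772 in².
Directional factor: 1.0 + 0.5 sin^1.5(20°) = 1.1.
F_nw = 0.6 × 100 × 1.1 = 66 ksi.
φR_n = 0.75 × 66 × 4.772 = 236.2 kip.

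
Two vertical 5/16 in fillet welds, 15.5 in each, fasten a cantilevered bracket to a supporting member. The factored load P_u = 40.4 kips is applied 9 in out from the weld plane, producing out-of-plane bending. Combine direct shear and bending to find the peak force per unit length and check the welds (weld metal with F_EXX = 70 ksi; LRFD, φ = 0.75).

L_w = 2 × 15.5 = 31 in; section modulus (unit throat) S = 2 × L²/6 = 80.08 in².
Direct shear f_v = P/L_w = 40.4/31 = 1.303 kip/in.
Moment M = P × e = 40.4 × 9 = 363.6 kip·in; bending f_b = M/S = 4.54 kip/in.
f_max = √(f_v² + f_b²) = √(1.303² + 4.54²) = 4.724 kip/in.
φr_n = 0.75 × 0.6 × 70 × (0.707 × 0.3125) = 6.96 kip/in → adequate.

f_max ≈ 4.72 kip/in; adequate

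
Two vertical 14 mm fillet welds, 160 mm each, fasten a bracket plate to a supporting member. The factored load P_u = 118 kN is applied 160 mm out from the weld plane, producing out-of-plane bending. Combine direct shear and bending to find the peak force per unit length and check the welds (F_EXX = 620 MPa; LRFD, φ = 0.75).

L_w = 2 × 160 = 320 mm; section modulus (unit throat) S = 2 × L²/6 = 8533 mm².
Direct shear f_v = P/L_w = 118×10³/320 = 368.8 N/mm.
Moment M = P × e = 118×10³ × 160 = 18880000 N·mm; bending f_b = M/S = 2212 N/mm.
f_max = √(f_v² + f_b²) = √(368.8² + 2212²) = 2243 N/mm.
φr_n = 0.75 × 0.6 × 620 × (0.707 × 14) = 2762 N/mm → adequate.

f_max ≈ 2240 N/mm; adequate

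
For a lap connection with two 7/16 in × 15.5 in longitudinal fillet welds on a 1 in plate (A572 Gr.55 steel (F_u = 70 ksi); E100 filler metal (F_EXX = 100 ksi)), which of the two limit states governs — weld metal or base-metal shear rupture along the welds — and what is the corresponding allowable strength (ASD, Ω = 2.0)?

R_n/Ω ≈ 288 kip (weld metal governs)

t_e = 0.707 × 0.4375 = 0.3093 in; L = 31 in.
Weld metal: R_n/Ω = (1/2.0) × 0.6 × 100 × 0.3093 × 31 = 287.7 kip.
Base metal (shear rupture): R_n/Ω = (1/2.0) × 0.6 × 70 × 1 × 31 = 651 kip.
Governing: weld metal.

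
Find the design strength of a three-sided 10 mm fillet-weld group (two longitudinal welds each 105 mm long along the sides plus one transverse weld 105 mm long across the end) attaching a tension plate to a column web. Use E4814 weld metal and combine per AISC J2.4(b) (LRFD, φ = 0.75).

φR_n ≈ 513 kN

E48XX → F_EXX = 480 MPa.
t_e = 0.707 × 10 = 7.07 mm.
R_nwl = 0.6 × 480 × 7.07 × 210 × 10⁻³ = 427.6 kN (longitudinal, 2 welds).
R_nwt = 0.6 × 480 × 7.07 × 105 × 10⁻³ = 213.8 kN (transverse, base value).
(i) R_nwl + R_nwt = 641.4 kN; (ii) 0.85 R_nwl + 1.5 R_nwt = 684.1 kN.
R_n = max = 684.1 kN [governs: (ii)]; φR_n = 513.1 kN.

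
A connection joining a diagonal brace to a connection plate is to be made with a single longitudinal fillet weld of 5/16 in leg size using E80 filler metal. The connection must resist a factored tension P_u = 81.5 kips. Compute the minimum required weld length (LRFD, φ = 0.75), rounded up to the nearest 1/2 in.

L = 10.5 in

E80XX → F_EXX = 80 ksi.
Throat t_e = 0.707 × 0.3125 = 0.2209 in.
φr_n = 0.75 × 0.6 × 80 × 0.2209 = 7.954 kips/in.
L_req = P_u / φr_n = 81.5 / 7.954 = 10.25 in total.
Round up → use L = 10.5 in.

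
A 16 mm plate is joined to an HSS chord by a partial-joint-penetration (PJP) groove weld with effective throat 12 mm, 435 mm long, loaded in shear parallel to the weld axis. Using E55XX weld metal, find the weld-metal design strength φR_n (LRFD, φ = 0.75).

E55XX → F_EXX = 550 MPa.
Effective throat (given) t_e = 12 mm.
A_we = 12 × 435 = 5220 mm².
F_nw = 0.6 F_EXX = 330 MPa.
φR_n = 0.75 × 330 × 5220 × 10⁻³ = 1292 kN.

φR_n ≈ 1290 kN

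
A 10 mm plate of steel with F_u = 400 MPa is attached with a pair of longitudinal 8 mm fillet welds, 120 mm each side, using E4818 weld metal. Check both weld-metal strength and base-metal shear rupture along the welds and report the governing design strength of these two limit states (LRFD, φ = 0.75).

E48XX → F_EXX = 480 MPa.
t_e = 0.707 × 8 = 5.656 mm; L = 240 mm.
Weld metal: φR_n = 0.75 × 0.6 × 480 × 5.656 × 240 × 10⁻³ = 293.2 kN.
Base metal (shear rupture): φR_n = 0.75 × 0.6 × 400 × 10 × 240 × 10⁻³ = 432 kN.
Governing: weld metal.

φR_n ≈ 293 kN (weld metal governs)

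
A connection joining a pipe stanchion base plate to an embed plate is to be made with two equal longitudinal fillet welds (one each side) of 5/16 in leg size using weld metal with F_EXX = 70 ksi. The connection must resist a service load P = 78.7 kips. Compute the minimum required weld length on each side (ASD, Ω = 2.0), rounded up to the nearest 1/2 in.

L = 8.5 in on each side

Throat t_e = 0.707 × 0.3125 = 0.2209 in.
r_n/Ω = (0.6 × 70 × 0.2209) / 2.0 = 4.64 kip/in.
L_req = P / (r_n/Ω) = 78.7 / 4.64 = 16.96 in total.
Per side: 16.96 / 2 = 8.481 in.
Round up → use L = 8.5 in on each side.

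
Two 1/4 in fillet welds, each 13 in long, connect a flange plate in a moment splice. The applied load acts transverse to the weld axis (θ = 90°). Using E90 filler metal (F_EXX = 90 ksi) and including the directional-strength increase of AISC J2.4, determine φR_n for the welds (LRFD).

φR_n ≈ 279 kips

t_e = 0.707 × 0.25 = 0.1767 in; A_we = 0.1767 × 26 = 4.595 in².
Directional factor: 1.0 + 0.5 sin^1.5(90°) = 1.5.
F_nw = 0.6 × 90 × 1.5 = 81 ksi.
φR_n = 0.75 × 81 × 4.595 = 279.2 kips.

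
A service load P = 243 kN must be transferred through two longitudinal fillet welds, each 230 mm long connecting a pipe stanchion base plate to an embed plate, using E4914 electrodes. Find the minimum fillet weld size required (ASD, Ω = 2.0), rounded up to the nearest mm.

w = 6 mm

E49XX → F_EXX = 490 MPa.
Total weld length L = 460 mm.
Required throat t_e = P × Ω / (0.6 F_EXX × L) = 243 × 2.0 / (0.6 × 490 × 460 × 10⁻³) = 3.594 mm.
Required leg w = t_e / 0.707 = 5.083 mm → use 6 mm.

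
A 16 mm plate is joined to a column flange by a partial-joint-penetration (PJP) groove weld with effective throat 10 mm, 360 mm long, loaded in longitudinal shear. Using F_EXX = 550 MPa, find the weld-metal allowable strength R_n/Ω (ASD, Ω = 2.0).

R_n/Ω ≈ 594 kN

Effective throat (given) t_e = 10 mm.
A_we = 10 × 360 = 3600 mm².
F_nw = 0.6 F_EXX = 330 MPa.
R_n/Ω = (330 × 3600) / 2.0 × 10⁻³ = 594 kN.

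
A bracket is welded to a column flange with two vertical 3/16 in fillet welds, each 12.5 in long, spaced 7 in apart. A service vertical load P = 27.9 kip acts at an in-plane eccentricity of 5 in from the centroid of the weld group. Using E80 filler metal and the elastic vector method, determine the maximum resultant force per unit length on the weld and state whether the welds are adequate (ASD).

E80XX → F_EXX = 80 ksi.
Total weld length L_w = 25 in. Treat welds as unit-width lines.
Polar moment about centroid: J = 2[d³/12 + d(b/2)²] = 2[12.5³/12 + 12.5×3.5²] = 631.8 in³.
Direct shear f_v = P/L_w = 27.9 / 25 = 1.116 kip/in (vertical).
Torsion M = P·e = 27.9 × 5 = 139.5 kip·in.
Critical point at (x, y) = (3.5, 6.25) from centroid. f_tx = M·y/J = 1.38 kip/in; f_ty = M·x/J = 0.7728 kip/in.
Resultant f_max = √[f_tx² + (f_v + f_ty)²] = √[1.38² + (1.116 + 0.7728)²] = 2.339 kip/in.
Capacity per unit length: r_n/Ω = (1/2.0) × 0.6 × 80 × (0.707 × 0.1875) = 3.181 kip/in.
2.339 ≤ 3.181 → adequate.

f_max ≈ 2.34 kip/in; adequate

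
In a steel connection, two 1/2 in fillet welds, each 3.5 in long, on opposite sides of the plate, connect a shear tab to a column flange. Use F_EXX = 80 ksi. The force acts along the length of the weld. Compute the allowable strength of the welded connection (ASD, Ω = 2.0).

Effective throat t_e = 0.707 × 0.5 = 0.3535 in.
Total length L = 7 in; A_we = 0.3535 × 7 = 2.474 in².
F_nw = 0.6 F_EXX = 0.6 × 80 = 48 ksi.
R_n = 48 × 2.474 = 118.8 kip; R_n/Ω = 118.8/2.0 = 59.39 kip.

R_n/Ω ≈ 59.4 kip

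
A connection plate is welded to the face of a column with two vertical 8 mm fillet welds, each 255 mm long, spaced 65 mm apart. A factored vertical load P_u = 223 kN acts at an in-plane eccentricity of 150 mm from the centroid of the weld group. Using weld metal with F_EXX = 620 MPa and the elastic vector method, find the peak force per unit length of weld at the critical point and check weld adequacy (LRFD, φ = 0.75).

Total weld length L_w = 510 mm. Treat welds as unit-width lines.
Polar moment about centroid: J = 2[d³/12 + d(b/2)²] = 2[255³/12 + 255×32.5²] = 3302000 mm³.
Direct shear f_v = P/L_w = 223×10³ / 510 = 437.3 N/mm (vertical).
Torsion M = P·e = 223×10³ × 150 = 33450000 N·mm.
Critical point at (x, y) = (32.5, 127.5) from centroid. f_tx = M·y/J = 1292 N/mm; f_ty = M·x/J = 329.2 N/mm.
Resultant f_max = √[f_tx² + (f_v + f_ty)²] = √[1292² + (437.3 + 329.2)²] = 1502 N/mm.
Capacity per unit length: φr_n = 0.75 × 0.6 × 620 × (0.707 × 8) = 1578 N/mm.
1502 ≤ 1578 → adequate.

f_max ≈ 1500 N/mm; adequate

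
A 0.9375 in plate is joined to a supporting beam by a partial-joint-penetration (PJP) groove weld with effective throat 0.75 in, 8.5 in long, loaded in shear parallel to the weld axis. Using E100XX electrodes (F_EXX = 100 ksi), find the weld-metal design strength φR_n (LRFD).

φR_n ≈ 287 kip

Effective throat (given) t_e = 0.75 in.
A_we = 0.75 × 8.5 = 6.375 in².
F_nw = 0.6 F_EXX = 60 ksi.
φR_n = 0.75 × 60 × 6.375 = 286.9 kip.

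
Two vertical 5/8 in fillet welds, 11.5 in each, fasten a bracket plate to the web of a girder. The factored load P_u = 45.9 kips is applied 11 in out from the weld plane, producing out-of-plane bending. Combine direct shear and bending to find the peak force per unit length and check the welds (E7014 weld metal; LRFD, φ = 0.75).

f_max ≈ 11.6 kip/in; adequate

E70XX → F_EXX = 70 ksi.
L_w = 2 × 11.5 = 23 in; section modulus (unit throat) S = 2 × L²/6 = 44.08 in².
Direct shear f_v = P/L_w = 45.9/23 = 1.996 kip/in.
Moment M = P × e = 45.9 × 11 = 504.9 kip·in; bending f_b = M/S = 11.45 kip/in.
f_max = √(f_v² + f_b²) = √(1.996² + 11.45²) = 11.63 kip/in.
φr_n = 0.75 × 0.6 × 70 × (0.707 × 0.625) = 13.92 kip/in → adequate.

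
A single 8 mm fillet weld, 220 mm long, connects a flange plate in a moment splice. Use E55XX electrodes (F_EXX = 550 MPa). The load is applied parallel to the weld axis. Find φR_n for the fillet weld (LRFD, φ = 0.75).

φR_n ≈ 308 kN

Effective throat t_e = 0.707 × 8 = 5.656 mm.
Total length L = 220 mm; A_we = 5.656 × 220 = 1244 mm².
F_nw = 0.6 F_EXX = 0.6 × 550 = 330 MPa.
φR_n = 0.75 × 330 × 1244 × 10⁻³ = 308 kN.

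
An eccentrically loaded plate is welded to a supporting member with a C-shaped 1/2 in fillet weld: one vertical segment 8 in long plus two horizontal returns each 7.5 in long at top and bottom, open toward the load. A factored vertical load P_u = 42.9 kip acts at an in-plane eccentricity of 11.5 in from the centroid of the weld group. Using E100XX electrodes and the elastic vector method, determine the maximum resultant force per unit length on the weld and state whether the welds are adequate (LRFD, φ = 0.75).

f_max ≈ 9 kip/in; adequate

E100XX → F_EXX = 100 ksi.
Total weld length L_w = 23 in. Treat welds as unit-width lines.
Centroid: x̄ = 2×7.5×3.75 / 23 = 2.446 in from the vertical weld.
Polar moment about centroid: J = I_x + I_y = [8³/12 + 2×7.5×4²] + [8×2.446² + 2(7.5³/12 + 7.5×1.304²)] = 426.3 in³.
Direct shear f_v = P/L_w = 42.9 / 23 = 1.865 kip/in (vertical).
Torsion M = P·e = 42.9 × 11.5 = 493.35 kip·in.
Critical point at (x, y) = (5.054, 4) from centroid. f_tx = M·y/J = 4.629 kip/in; f_ty = M·x/J = 5.849 kip/in.
Resultant f_max = √[f_tx² + (f_v + f_ty)²] = √[4.629² + (1.865 + 5.849)²] = 8.996 kip/in.
Capacity per unit length: φr_n = 0.75 × 0.6 × 100 × (0.707 × 0.5) = 15.91 kip/in.
8.996 ≤ 15.91 → adequate.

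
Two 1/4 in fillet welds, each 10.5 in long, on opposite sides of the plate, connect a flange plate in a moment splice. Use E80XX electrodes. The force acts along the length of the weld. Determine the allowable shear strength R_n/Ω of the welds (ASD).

E80XX → F_EXX = 80 ksi.
Effective throat t_e = 0.707 × 0.25 = 0.1767 in.
Total length L = 21 in; A_we = 0.1767 × 21 = 3.712 in².
F_nw = 0.6 F_EXX = 0.6 × 80 = 48 ksi.
R_n = 48 × 3.712 = 178.2 kips; R_n/Ω = 178.2/2.0 = 89.08 kips.

R_n/Ω ≈ 89.1 kips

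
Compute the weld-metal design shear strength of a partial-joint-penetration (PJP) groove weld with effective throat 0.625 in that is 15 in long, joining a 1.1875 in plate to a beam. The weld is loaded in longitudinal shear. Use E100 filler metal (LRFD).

φR_n ≈ 422 kips

E100XX → F_EXX = 100 ksi.
Effective throat (given) t_e = 0.625 in.
A_we = 0.625 × 15 = 9.375 in².
F_nw = 0.6 F_EXX = 60 ksi.
φR_n = 0.75 × 60 × 9.375 = 421.9 kips.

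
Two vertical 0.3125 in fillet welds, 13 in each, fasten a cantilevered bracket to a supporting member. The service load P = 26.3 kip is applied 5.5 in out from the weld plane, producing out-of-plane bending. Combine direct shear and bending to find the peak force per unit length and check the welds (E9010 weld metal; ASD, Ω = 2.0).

f_max ≈ 2.76 kip/in; adequate

E90XX → F_EXX = 90 ksi.
L_w = 2 × 13 = 26 in; section modulus (unit throat) S = 2 × L²/6 = 56.33 in².
Direct shear f_v = P/L_w = 26.3/26 = 1.012 kip/in.
Moment M = P × e = 26.3 × 5.5 = 144.65 kip·in; bending f_b = M/S = 2.568 kip/in.
f_max = √(f_v² + f_b²) = √(1.012² + 2.568²) = 2.76 kip/in.
r_n/Ω = (1/2.0) × 0.6 × 90 × (0.707 × 0.3125) = 5.965 kip/in → adequate.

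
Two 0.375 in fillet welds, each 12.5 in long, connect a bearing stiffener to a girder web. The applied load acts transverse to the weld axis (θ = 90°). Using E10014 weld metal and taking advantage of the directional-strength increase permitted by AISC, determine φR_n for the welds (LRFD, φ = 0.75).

φR_n ≈ 447 kip

E100XX → F_EXX = 100 ksi.
t_e = 0.707 × 0.375 = 0.2651 in; A_we = 0.2651 × 25 = 6.628 in².
Directional factor: 1.0 + 0.5 sin^1.5(90°) = 1.5.
F_nw = 0.6 × 100 × 1.5 = 90 ksi.
φR_n = 0.75 × 90 × 6.628 = 447.4 kip.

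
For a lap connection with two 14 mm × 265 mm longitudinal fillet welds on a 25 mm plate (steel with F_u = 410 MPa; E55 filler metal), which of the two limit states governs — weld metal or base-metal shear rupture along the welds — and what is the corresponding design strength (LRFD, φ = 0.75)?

φR_n ≈ 1300 kN (weld metal governs)

E55XX → F_EXX = 550 MPa.
t_e = 0.707 × 14 = 9.898 mm; L = 530 mm.
Weld metal: φR_n = 0.75 × 0.6 × 550 × 9.898 × 530 × 10⁻³ = 1298 kN.
Base metal (shear rupture): φR_n = 0.75 × 0.6 × 410 × 25 × 530 × 10⁻³ = 2445 kN.
Governing: weld metal.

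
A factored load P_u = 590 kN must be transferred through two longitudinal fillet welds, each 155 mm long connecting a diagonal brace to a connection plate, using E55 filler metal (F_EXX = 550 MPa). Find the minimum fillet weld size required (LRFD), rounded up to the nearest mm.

Total weld length L = 310 mm.
Required throat t_e = P_u / (φ × 0.6 F_EXX × L) = 590 / (0.75 × 0.6 × 550 × 310 × 10⁻³) = 7.69 mm.
Required leg w = t_e / 0.707 = 10.88 mm → use 11 mm.

w = 11 mm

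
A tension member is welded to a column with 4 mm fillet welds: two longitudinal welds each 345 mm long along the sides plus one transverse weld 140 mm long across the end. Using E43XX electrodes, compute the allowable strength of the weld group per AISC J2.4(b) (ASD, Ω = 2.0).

R_n/Ω ≈ 303 kN

E43XX → F_EXX = 430 MPa.
t_e = 0.707 × 4 = 2.828 mm.
R_nwl = 0.6 × 430 × 2.828 × 690 × 10⁻³ = 503.4 kN (longitudinal, 2 welds).
R_nwt = 0.6 × 430 × 2.828 × 140 × 10⁻³ = 102.1 kN (transverse, base value).
(i) R_nwl + R_nwt = 605.6 kN; (ii) 0.85 R_nwl + 1.5 R_nwt = 581.1 kN.
R_n = max = 605.6 kN [governs: (i)]; R_n/Ω = 302.8 kN.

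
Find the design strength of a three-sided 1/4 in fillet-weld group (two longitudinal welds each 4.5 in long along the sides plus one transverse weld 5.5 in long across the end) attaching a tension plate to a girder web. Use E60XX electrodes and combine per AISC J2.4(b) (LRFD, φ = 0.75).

E60XX → F_EXX = 60 ksi.
t_e = 0.707 × 0.25 = 0.1767 in.
R_nwl = 0.6 × 60 × 0.1767 × 9 = 57.27 kips (longitudinal, 2 welds).
R_nwt = 0.6 × 60 × 0.1767 × 5.5 = 35 kips (transverse, base value).
(i) R_nwl + R_nwt = 92.26 kips; (ii) 0.85 R_nwl + 1.5 R_nwt = 101.2 kips.
R_n = max = 101.2 kips [governs: (ii)]; φR_n = 75.88 kips.

φR_n ≈ 75.9 kips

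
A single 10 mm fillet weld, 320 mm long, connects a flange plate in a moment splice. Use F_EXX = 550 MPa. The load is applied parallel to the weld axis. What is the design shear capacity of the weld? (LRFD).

Effective throat t_e = 0.707 × 10 = 7.07 mm.
Total length L = 320 mm; A_we = 7.07 × 320 = 2262 mm².
F_nw = 0.6 F_EXX = 0.6 × 550 = 330 MPa.
φR_n = 0.75 × 330 × 2262 × 10⁻³ = 559.9 kN.

φR_n ≈ 560 kN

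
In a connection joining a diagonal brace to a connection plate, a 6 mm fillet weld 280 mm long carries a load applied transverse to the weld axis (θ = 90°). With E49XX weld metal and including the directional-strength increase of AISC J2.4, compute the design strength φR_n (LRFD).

E49XX → F_EXX = 490 MPa.
t_e = 0.707 × 6 = 4.242 mm; A_we = 4.242 × 280 = 1188 mm².
Directional factor: 1.0 + 0.5 sin^1.5(90°) = 1.5.
F_nw = 0.6 × 490 × 1.5 = 441 MPa.
φR_n = 0.75 × 441 × 1188 × 10⁻³ = 392.9 kN.

φR_n ≈ 393 kN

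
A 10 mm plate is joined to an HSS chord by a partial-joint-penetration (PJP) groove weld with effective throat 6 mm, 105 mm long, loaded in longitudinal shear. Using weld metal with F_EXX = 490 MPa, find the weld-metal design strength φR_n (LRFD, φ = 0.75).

Effective throat (given) t_e = 6 mm.
A_we = 6 × 105 = 630 mm².
F_nw = 0.6 F_EXX = 294 MPa.
φR_n = 0.75 × 294 × 630 × 10⁻³ = 138.9 kN.

φR_n ≈ 139 kN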